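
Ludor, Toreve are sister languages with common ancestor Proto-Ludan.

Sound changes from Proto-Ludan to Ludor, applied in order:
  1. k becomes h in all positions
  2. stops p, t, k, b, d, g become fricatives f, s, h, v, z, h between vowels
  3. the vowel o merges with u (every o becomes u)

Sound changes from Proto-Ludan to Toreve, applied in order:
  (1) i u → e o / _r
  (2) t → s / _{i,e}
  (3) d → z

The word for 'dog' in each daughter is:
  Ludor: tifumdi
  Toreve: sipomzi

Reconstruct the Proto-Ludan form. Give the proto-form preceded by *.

*tipomdi

Position 3: Ludor has f, Toreve has p. Toreve preserves p here (none of its changes turn any other segment into p), so the proto-segment is *p.
Position 1: Ludor has t, Toreve has s. Ludor preserves t here (none of its changes turn any other segment into t), so the proto-segment is *t.
Continuing position by position gives *tipomdi; check it forward:
Ludor: start from *tipomdi.
  rule 1: no change — tipomdi
  rule 2 (intervocalic lenition): tipomdi → tifomdi
  rule 3 (vowel merger): tifomdi → tifumdi
  ⇒ Ludor tifumdi
Toreve: start from *tipomdi.
  rule 1: no change — tipomdi
  rule 2 (palatalisation): tipomdi → sipomdi
  rule 3 (unconditioned shift): sipomdi → sipomzi
  ⇒ Toreve sipomzi
*tipomdi is the unique common source.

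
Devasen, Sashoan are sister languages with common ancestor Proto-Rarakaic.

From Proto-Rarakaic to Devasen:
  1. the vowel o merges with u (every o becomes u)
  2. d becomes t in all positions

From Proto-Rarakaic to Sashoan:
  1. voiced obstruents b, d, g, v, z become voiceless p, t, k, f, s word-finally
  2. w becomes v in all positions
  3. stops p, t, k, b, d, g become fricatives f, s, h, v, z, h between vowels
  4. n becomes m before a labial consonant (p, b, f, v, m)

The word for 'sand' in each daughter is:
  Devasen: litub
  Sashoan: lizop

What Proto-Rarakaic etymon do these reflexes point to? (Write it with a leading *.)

Position 3: Devasen has t, Sashoan has z. Taking the neighbouring segments as reconstructed: Devasen t could go back to *t or *d; Sashoan z could go back to *d or *z — the one source consistent with every daughter is *d.
Position 5: Devasen has b, Sashoan has p. Devasen preserves b here (none of its changes turn any other segment into b), so the proto-segment is *b.
Continuing position by position gives *lidob; check it forward:
Devasen: start from *lidob.
  rule 1 (vowel merger): lidob → lidub
  rule 2 (unconditioned shift): lidub → litub
  ⇒ Devasen litub
Sashoan: *lidob
  lidob → lidop   [final devoicing]
  lidop (rule 2 does not apply)
  lidop → lizop   [intervocalic lenition]
  lizop (rule 4 does not apply)
  giving Sashoan lizop.
Only *lidob yields all of Devasen litub, Sashoan lizop.

*lidob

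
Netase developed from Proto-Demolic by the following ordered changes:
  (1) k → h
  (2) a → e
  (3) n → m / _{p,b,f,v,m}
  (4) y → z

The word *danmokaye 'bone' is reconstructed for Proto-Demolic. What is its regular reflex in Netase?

Netase: *danmokaye > danmohaye > denmoheye > demmoheye > demmoheze  (by unconditioned shift, vowel merger, nasal place assimilation, unconditioned shift)

demmoheze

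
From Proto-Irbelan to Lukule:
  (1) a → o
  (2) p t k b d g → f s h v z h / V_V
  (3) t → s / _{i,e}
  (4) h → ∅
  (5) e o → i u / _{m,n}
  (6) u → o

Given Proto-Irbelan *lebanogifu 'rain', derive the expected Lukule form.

Lukule: *lebanogifu > lebonogifu > levonohifu > levonoifu > levunoifu > levonoifo  (by vowel merger, intervocalic lenition, h-loss, pre-nasal raising, vowel merger)

levonoifo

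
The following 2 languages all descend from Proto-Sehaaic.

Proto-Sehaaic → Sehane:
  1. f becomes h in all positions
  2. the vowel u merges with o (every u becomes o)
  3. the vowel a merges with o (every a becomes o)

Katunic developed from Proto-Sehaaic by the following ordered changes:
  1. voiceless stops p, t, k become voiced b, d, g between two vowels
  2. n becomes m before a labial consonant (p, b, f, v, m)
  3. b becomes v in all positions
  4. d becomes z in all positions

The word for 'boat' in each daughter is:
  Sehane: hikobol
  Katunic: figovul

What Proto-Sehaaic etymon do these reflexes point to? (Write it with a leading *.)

*fikobul

Position 3: Sehane has k, Katunic has g. Sehane preserves k here (none of its changes turn any other segment into k), so the proto-segment is *k.
Position 1: Sehane has h, Katunic has f. Katunic preserves f here (none of its changes turn any other segment into f), so the proto-segment is *f.
Position 6: Sehane has o, Katunic has u. Katunic preserves u here (none of its changes turn any other segment into u), so the proto-segment is *u.
This points to *fikobul. Verify forward in each daughter:
Sehane: *fikobul > hikobul > hikobol  (by unconditioned shift, vowel merger)
Katunic: start from *fikobul.
  rule 1 (intervocalic voicing): fikobul → figobul
  rule 2: no change — figobul
  rule 3 (unconditioned shift): figobul → figovul
  rule 4: no change — figovul
  ⇒ Katunic figovul
*fikobul is the unique common source.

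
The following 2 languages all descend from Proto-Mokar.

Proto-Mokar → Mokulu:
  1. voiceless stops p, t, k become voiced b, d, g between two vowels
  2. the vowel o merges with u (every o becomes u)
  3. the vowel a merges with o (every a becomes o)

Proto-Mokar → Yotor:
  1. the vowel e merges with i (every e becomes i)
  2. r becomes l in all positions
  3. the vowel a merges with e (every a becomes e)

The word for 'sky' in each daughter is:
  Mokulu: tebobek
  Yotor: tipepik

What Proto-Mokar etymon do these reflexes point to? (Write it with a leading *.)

*tepapek

Position 2: Mokulu has e, Yotor has i. Mokulu preserves e here (none of its changes turn any other segment into e), so the proto-segment is *e.
Position 6: Mokulu has e, Yotor has i. Mokulu preserves e here (none of its changes turn any other segment into e), so the proto-segment is *e.
Position 4: Mokulu has o, Yotor has e. In Mokulu, o can only continue *a, so the proto-segment is *a.
Continuing position by position gives *tepapek; check it forward:
Mokulu: *tepapek > tebabek > tebobek  (by intervocalic voicing, vowel merger)
Yotor: start from *tepapek.
  rule 1 (vowel merger): tepapek → tipapik
  rule 2: no change — tipapik
  rule 3 (vowel merger): tipapik → tipepik
  ⇒ Yotor tipepik
No other proto-form is consistent with every reflex, so the reconstruction is *tepapek.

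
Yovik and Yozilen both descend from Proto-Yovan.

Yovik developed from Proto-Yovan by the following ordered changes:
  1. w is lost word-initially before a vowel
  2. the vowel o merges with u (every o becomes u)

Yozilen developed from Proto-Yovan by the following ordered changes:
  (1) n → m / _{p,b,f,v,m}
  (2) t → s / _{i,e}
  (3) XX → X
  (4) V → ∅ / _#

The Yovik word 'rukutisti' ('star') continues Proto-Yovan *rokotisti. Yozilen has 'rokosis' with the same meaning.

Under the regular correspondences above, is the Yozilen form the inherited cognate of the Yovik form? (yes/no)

Derive the expected Yozilen reflex of *rokotisti:
Yozilen: *rokotisti > rokosissi > rokosisi > rokosis  (by palatalisation, degemination, apocope)
Yozilen 'rokosis' matches the regular reflex exactly, so the pair is cognate.

yes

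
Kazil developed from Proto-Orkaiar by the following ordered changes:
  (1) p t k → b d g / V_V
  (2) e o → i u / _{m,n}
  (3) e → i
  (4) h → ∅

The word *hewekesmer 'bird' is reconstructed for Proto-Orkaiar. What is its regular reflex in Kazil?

iwigismir

Kazil: *hewekesmer > hewegesmer > hiwigismir > iwigismir  (by intervocalic voicing, vowel merger, h-loss)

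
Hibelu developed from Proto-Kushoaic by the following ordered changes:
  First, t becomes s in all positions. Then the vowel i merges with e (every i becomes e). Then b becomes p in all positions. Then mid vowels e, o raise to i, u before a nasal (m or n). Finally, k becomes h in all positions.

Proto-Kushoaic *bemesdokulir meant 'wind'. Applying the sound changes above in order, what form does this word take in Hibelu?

pimesdohuler

Hibelu: start from *bemesdokulir.
  rule 1: no change — bemesdokulir
  rule 2 (vowel merger): bemesdokulir → bemesdokuler
  rule 3 (unconditioned shift): bemesdokuler → pemesdokuler
  rule 4 (pre-nasal raising): pemesdokuler → pimesdokuler
  rule 5 (unconditioned shift): pimesdokuler → pimesdohuler
  ⇒ Hibelu pimesdohuler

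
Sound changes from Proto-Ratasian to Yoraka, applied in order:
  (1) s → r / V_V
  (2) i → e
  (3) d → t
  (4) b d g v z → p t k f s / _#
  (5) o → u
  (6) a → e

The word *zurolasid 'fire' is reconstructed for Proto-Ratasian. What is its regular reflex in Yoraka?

Yoraka: start from *zurolasid.
  rule 1 (rhotacism): zurolasid → zurolarid
  rule 2 (vowel merger): zurolarid → zurolared
  rule 3 (unconditioned shift): zurolared → zurolaret
  rule 4: no change — zurolaret
  rule 5 (vowel merger): zurolaret → zurularet
  rule 6 (vowel merger): zurularet → zuruleret
  ⇒ Yoraka zuruleret

zuruleret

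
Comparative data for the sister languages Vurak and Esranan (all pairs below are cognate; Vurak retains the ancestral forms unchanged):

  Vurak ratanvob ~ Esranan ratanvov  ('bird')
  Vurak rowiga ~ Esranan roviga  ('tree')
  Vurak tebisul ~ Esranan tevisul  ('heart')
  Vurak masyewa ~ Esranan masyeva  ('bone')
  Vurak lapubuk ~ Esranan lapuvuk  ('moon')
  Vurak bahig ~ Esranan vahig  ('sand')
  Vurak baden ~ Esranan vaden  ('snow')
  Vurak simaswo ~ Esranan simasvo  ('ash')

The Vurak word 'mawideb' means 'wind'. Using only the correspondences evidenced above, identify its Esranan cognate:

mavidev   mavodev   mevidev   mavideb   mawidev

rowiga ~ roviga — Vurak w corresponds to Esranan v between vowels (before a front vowel).
ratanvob ~ ratanvov — Vurak b corresponds to Esranan v word-finally.
Applying these to Vurak 'mawideb':
  mawideb → mavideb   (w→v between vowels (before a front vowel))
  mavideb → mavidev   (b→v word-finally)
So the Esranan cognate is 'mavidev'.

mavidev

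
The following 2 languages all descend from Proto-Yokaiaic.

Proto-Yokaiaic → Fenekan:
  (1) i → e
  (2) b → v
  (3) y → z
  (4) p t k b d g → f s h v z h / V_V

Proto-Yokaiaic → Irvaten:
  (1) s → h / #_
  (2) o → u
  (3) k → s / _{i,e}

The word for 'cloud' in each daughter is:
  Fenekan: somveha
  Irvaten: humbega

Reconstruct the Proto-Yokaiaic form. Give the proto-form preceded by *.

*sombega

Position 1: Fenekan has s, Irvaten has h. Taking the neighbouring segments as reconstructed: Fenekan s can only go back to *s; Irvaten h could go back to *s or *h — the one source consistent with every daughter is *s.
Position 2: Fenekan has o, Irvaten has u. Fenekan preserves o here (none of its changes turn any other segment into o), so the proto-segment is *o.
Position 4: Fenekan has v, Irvaten has b. Irvaten preserves b here (none of its changes turn any other segment into b), so the proto-segment is *b.
Continuing position by position gives *sombega; check it forward:
Fenekan: start from *sombega.
  rule 1: no change — sombega
  rule 2 (unconditioned shift): sombega → somvega
  rule 3: no change — somvega
  rule 4 (intervocalic lenition): somvega → somveha
  ⇒ Fenekan somveha
Irvaten: start from *sombega.
  rule 1 (debuccalisation): sombega → hombega
  rule 2 (vowel merger): hombega → humbega
  rule 3: no change — humbega
  ⇒ Irvaten humbega
Only *sombega yields all of Fenekan somveha, Irvaten humbega.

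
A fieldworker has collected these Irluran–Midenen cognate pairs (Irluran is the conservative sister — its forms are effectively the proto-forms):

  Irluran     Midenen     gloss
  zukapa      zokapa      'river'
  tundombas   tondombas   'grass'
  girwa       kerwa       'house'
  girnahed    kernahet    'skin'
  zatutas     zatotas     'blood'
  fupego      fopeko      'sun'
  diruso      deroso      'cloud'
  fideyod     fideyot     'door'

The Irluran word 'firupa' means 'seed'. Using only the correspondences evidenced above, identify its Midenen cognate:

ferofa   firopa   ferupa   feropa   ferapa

girwa ~ kerwa, girnahed ~ kernahet — Irluran i corresponds to Midenen e after a consonant, before r.
fupego ~ fopeko — Irluran u corresponds to Midenen o after a consonant, before a labial obstruent.
Applying these to Irluran 'firupa':
  firupa → ferupa   (i→e after a consonant, before r)
  ferupa → feropa   (u→o after a consonant, before a labial obstruent)
So the Midenen cognate is 'feropa'.

feropa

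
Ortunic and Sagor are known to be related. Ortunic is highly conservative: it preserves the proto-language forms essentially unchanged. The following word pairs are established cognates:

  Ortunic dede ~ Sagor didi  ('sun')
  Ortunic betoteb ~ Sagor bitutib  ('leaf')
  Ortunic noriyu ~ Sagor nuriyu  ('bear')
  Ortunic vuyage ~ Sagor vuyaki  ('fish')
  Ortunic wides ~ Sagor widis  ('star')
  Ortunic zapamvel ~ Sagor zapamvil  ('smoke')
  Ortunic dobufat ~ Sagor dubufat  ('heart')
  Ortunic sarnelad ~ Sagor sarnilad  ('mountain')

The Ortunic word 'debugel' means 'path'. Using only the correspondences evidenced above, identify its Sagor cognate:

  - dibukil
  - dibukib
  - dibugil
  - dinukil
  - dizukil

betoteb ~ bitutib — Ortunic e corresponds to Sagor i after a consonant, before a labial obstruent.
vuyage ~ vuyaki — Ortunic g corresponds to Sagor k between vowels (before a front vowel).
dede ~ didi, betoteb ~ bitutib — Ortunic e corresponds to Sagor i after a consonant, before a consonant other than r, m, n, p, b, f, v.
Applying these to Ortunic 'debugel':
  debugel → dibugel   (e→i after a consonant, before a labial obstruent)
  dibugel → dibukel   (g→k between vowels (before a front vowel))
  dibukel → dibukil   (e→i after a consonant, before a consonant other than r, m, n, p, b, f, v)
So the Sagor cognate is 'dibukil'.

dibukil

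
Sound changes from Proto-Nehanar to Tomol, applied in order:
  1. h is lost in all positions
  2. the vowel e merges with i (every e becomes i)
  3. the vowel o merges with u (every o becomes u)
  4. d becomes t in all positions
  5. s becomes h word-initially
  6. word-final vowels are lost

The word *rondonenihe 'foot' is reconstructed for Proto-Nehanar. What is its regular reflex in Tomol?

Tomol: start from *rondonenihe.
  rule 1 (h-loss): rondonenihe → rondonenie
  rule 2 (vowel merger): rondonenie → rondoninii
  rule 3 (vowel merger): rondoninii → runduninii
  rule 4 (unconditioned shift): runduninii → runtuninii
  rule 5: no change — runtuninii
  rule 6 (apocope): runtuninii → runtunini
  ⇒ Tomol runtunini

runtunini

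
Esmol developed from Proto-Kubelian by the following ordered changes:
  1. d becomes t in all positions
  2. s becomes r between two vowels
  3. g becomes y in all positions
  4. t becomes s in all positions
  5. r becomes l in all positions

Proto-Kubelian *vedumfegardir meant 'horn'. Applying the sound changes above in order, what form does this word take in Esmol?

vesumfeyalsil

Esmol: *vedumfegardir > vetumfegartir > vetumfeyartir > vesumfeyarsir > vesumfeyalsil  (by unconditioned shift, unconditioned shift, unconditioned shift, unconditioned shift)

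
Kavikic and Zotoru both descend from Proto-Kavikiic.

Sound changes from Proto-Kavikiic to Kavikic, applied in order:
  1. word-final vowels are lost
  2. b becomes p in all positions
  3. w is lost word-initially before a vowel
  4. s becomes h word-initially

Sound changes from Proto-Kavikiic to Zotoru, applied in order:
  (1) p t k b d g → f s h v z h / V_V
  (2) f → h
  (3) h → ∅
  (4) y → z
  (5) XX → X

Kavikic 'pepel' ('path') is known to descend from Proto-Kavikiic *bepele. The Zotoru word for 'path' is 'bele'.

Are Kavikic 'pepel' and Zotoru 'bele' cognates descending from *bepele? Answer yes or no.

Derive the expected Zotoru reflex of *bepele:
Zotoru: *bepele
  bepele → befele   [intervocalic lenition]
  befele → behele   [unconditioned shift]
  behele → beele   [h-loss]
  beele (rule 4 does not apply)
  beele → bele   [degemination]
  giving Zotoru bele.
Zotoru 'bele' matches the regular reflex exactly, so the pair is cognate.

yes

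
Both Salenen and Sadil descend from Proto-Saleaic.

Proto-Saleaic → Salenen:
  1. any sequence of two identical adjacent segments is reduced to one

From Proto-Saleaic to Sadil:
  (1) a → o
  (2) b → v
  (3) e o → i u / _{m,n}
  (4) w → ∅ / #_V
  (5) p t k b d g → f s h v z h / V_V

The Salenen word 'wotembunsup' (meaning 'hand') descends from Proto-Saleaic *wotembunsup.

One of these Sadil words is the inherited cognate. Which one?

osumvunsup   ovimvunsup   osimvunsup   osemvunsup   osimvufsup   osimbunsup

osimvunsup

Sadil: *wotembunsup > wotemvunsup > wotimvunsup > otimvunsup > osimvunsup  (by unconditioned shift, pre-nasal raising, glide loss, intervocalic lenition)
The other candidates each miss or misapply at least one Sadil change.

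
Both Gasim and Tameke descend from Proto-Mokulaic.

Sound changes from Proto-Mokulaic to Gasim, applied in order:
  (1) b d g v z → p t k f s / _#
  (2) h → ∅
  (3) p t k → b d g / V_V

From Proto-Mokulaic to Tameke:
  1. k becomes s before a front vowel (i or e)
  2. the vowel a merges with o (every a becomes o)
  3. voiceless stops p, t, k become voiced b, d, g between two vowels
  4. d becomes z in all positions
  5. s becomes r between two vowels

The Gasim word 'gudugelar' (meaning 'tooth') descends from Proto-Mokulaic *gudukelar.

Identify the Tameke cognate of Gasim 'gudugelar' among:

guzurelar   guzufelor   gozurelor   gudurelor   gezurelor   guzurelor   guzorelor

guzurelor

Tameke: start from *gudukelar.
  rule 1 (palatalisation): gudukelar → guduselar
  rule 2 (vowel merger): guduselar → guduselor
  rule 3: no change — guduselor
  rule 4 (unconditioned shift): guduselor → guzuselor
  rule 5 (rhotacism): guzuselor → guzurelor
  ⇒ Tameke guzurelor
Among the options, 'guzurelor' alone shows every Tameke change applied in order.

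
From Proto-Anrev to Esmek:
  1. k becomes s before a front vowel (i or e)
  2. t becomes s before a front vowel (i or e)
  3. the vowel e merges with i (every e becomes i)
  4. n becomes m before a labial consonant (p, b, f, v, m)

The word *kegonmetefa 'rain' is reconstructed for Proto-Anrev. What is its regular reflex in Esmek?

Esmek: *kegonmetefa > segonmetefa > segonmesefa > sigonmisifa > sigommisifa  (by palatalisation, palatalisation, vowel merger, nasal place assimilation)

sigommisifa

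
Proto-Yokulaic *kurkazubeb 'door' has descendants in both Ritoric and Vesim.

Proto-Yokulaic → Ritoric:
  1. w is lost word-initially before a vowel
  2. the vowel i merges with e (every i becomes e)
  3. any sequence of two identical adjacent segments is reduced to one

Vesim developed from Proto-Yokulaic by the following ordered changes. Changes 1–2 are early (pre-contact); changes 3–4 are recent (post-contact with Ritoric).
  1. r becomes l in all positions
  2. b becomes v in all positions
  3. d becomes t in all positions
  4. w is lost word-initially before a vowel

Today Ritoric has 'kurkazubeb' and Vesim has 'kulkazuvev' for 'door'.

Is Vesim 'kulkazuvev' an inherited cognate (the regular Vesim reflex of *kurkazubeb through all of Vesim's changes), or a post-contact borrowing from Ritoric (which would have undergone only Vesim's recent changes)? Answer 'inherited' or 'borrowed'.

If inherited, *kurkazubeb would pass through all of Vesim's changes:
Vesim: start from *kurkazubeb.
  rule 1 (unconditioned shift): kurkazubeb → kulkazubeb
  rule 2 (unconditioned shift): kulkazubeb → kulkazuvev
  rule 3: no change — kulkazuvev
  rule 4: no change — kulkazuvev
  ⇒ Vesim kulkazuvev
If borrowed from Ritoric 'kurkazubeb' after the early changes, it would undergo only the recent ones:
  rule 3 (unconditioned shift): no change (kurkazubeb)
  rule 4 (glide loss): no change (kurkazubeb)
  ⇒ as a loan: kurkazubeb
Vesim 'kulkazuvev' matches the inherited outcome exactly, so it is an inherited cognate, not a loan.

inherited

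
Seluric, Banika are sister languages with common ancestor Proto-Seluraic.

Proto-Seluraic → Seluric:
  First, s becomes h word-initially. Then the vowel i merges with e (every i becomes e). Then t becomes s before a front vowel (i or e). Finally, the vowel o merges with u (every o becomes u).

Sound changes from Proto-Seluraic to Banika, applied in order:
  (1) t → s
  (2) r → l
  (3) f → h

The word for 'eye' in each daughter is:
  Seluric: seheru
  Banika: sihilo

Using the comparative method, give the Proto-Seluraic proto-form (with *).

Position 2: Seluric has e, Banika has i. Banika preserves i here (none of its changes turn any other segment into i), so the proto-segment is *i.
Position 6: Seluric has u, Banika has o. Banika preserves o here (none of its changes turn any other segment into o), so the proto-segment is *o.
Position 5: Seluric has r, Banika has l. Seluric preserves r here (none of its changes turn any other segment into r), so the proto-segment is *r.
Verify the candidate proto-form against each daughter:
Seluric: *tihiro
  tihiro (rule 1 does not apply)
  tihiro → tehero   [vowel merger]
  tehero → sehero   [palatalisation]
  sehero → seheru   [vowel merger]
  giving Seluric seheru.
Banika: start from *tihiro.
  rule 1 (unconditioned shift): tihiro → sihiro
  rule 2 (unconditioned shift): sihiro → sihilo
  rule 3: no change — sihilo
  ⇒ Banika sihilo
*tihiro is the unique common source.

*tihiro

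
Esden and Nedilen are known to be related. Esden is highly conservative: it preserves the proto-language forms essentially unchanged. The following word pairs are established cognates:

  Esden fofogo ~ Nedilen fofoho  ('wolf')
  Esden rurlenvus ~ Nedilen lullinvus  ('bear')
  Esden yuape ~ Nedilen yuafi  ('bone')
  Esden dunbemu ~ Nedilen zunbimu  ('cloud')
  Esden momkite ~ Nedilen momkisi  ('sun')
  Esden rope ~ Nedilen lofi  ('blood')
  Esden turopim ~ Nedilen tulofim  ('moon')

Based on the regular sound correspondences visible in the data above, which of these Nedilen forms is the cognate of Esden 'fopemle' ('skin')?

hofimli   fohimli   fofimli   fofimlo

yuape ~ yuafi, rope ~ lofi — Esden p corresponds to Nedilen f between vowels (before a front vowel).
dunbemu ~ zunbimu — Esden e corresponds to Nedilen i after a consonant, before a nasal.
yuape ~ yuafi, momkite ~ momkisi — Esden e corresponds to Nedilen i word-finally.
Applying these to Esden 'fopemle':
  fopemle → fofemle   (p→f between vowels (before a front vowel))
  fofemle → fofimle   (e→i after a consonant, before a nasal)
  fofimle → fofimli   (e→i word-finally)
So the Nedilen cognate is 'fofimli'.

fofimli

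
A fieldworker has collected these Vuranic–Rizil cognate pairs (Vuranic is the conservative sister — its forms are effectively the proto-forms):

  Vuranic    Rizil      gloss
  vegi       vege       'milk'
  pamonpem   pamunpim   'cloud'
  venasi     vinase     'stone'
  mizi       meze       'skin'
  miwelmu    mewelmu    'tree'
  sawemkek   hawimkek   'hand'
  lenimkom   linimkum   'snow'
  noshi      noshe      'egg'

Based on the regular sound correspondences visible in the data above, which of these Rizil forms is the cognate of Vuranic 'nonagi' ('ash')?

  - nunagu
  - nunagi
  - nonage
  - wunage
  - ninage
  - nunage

pamonpem ~ pamunpim — Vuranic o corresponds to Rizil u after a consonant, before a nasal.
vegi ~ vege, venasi ~ vinase — Vuranic i corresponds to Rizil e word-finally.
Applying these to Vuranic 'nonagi':
  nonagi → nunagi   (o→u after a consonant, before a nasal)
  nunagi → nunage   (i→e word-finally)
So the Rizil cognate is 'nunage'.

nunage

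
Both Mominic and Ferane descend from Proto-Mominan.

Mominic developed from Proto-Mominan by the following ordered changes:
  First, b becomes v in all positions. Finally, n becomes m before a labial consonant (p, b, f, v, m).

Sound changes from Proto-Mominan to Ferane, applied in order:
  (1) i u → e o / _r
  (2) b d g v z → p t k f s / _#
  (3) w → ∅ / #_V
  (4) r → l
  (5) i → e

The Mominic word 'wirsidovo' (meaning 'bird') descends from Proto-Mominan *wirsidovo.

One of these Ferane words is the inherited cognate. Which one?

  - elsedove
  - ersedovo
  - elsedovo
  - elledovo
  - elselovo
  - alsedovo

elsedovo

Ferane: *wirsidovo
  wirsidovo → wersidovo   [pre-rhotic lowering]
  wersidovo (rule 2 does not apply)
  wersidovo → ersidovo   [glide loss]
  ersidovo → elsidovo   [unconditioned shift]
  elsidovo → elsedovo   [vowel merger]
  giving Ferane elsedovo.
Only 'elsedovo' matches the regular Ferane development of *wirsidovo.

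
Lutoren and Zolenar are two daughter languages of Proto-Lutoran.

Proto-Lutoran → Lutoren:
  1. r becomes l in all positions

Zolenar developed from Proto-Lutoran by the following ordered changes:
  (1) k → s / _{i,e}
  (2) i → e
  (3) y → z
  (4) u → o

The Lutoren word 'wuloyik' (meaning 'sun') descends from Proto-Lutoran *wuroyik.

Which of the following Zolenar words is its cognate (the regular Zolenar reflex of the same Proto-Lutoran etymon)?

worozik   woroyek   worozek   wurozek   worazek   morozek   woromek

Zolenar: *wuroyik
  wuroyik (rule 1 does not apply)
  wuroyik → wuroyek   [vowel merger]
  wuroyek → wurozek   [unconditioned shift]
  wurozek → worozek   [vowel merger]
  giving Zolenar worozek.
The other candidates each miss or misapply at least one Zolenar change.

worozek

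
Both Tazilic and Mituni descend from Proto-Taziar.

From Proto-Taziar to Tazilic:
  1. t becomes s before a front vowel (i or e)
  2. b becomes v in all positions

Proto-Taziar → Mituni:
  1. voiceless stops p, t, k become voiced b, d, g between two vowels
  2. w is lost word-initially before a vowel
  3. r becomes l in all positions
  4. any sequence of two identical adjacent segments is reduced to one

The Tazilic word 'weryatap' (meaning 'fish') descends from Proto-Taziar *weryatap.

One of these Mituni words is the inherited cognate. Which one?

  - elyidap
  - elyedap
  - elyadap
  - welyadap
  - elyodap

Mituni: start from *weryatap.
  rule 1 (intervocalic voicing): weryatap → weryadap
  rule 2 (glide loss): weryadap → eryadap
  rule 3 (unconditioned shift): eryadap → elyadap
  rule 4: no change — elyadap
  ⇒ Mituni elyadap
Only 'elyadap' matches the regular Mituni development of *weryatap.

elyadap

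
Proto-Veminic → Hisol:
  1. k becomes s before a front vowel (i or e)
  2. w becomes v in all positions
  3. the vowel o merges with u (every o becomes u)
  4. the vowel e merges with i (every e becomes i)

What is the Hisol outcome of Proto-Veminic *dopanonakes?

dupanunasis

Hisol: *dopanonakes > dopanonases > dupanunases > dupanunasis  (by palatalisation, vowel merger, vowel merger)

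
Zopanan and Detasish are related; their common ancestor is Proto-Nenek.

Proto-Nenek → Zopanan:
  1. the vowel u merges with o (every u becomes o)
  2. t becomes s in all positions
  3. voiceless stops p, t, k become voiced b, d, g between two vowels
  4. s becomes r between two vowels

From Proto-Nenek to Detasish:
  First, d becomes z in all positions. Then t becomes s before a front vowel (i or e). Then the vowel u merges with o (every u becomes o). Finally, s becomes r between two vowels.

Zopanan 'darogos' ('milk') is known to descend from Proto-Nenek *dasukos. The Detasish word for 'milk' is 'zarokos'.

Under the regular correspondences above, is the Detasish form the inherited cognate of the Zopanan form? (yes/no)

Derive the expected Detasish reflex of *dasukos:
Detasish: *dasukos > zasukos > zasokos > zarokos  (by unconditioned shift, vowel merger, rhotacism)
Detasish 'zarokos' matches the regular reflex exactly, so the pair is cognate.

yes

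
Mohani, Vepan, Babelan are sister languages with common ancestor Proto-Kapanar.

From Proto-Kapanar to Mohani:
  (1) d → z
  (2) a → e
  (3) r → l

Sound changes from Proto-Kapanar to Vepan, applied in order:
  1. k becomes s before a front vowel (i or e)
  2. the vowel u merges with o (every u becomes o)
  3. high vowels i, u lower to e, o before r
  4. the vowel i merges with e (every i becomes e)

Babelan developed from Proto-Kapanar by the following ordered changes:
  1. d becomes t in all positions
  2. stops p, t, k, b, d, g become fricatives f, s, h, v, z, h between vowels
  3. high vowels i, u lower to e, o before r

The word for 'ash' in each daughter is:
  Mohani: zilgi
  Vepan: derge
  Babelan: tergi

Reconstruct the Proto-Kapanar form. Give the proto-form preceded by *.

Position 1: Mohani has z, Vepan has d, Babelan has t. Vepan preserves d here (none of its changes turn any other segment into d), so the proto-segment is *d.
Position 2: Mohani has i, Vepan has e, Babelan has e. Mohani preserves i here (none of its changes turn any other segment into i), so the proto-segment is *i.
Position 3: Mohani has l, Vepan has r, Babelan has r. Vepan preserves r here (none of its changes turn any other segment into r), so the proto-segment is *r.
Continuing position by position gives *dirgi; check it forward:
Mohani: *dirgi > zirgi > zilgi  (by unconditioned shift, unconditioned shift)
Vepan: *dirgi
  dirgi (rule 1 does not apply)
  dirgi (rule 2 does not apply)
  dirgi → dergi   [pre-rhotic lowering]
  dergi → derge   [vowel merger]
  giving Vepan derge.
Babelan: start from *dirgi.
  rule 1 (unconditioned shift): dirgi → tirgi
  rule 2: no change — tirgi
  rule 3 (pre-rhotic lowering): tirgi → tergi
  ⇒ Babelan tergi
No other proto-form is consistent with every reflex, so the reconstruction is *dirgi.

*dirgi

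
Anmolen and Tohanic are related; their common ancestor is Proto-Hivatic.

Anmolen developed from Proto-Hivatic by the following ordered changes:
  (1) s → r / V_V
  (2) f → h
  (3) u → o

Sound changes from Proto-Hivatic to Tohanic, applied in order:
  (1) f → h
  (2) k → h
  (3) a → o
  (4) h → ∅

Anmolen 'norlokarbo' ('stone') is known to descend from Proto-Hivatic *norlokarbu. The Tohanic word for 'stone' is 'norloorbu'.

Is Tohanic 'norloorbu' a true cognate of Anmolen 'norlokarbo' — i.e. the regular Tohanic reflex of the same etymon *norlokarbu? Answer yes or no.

yes

Derive the expected Tohanic reflex of *norlokarbu:
Tohanic: *norlokarbu
  norlokarbu (rule 1 does not apply)
  norlokarbu → norloharbu   [unconditioned shift]
  norloharbu → norlohorbu   [vowel merger]
  norlohorbu → norloorbu   [h-loss]
  giving Tohanic norloorbu.
Tohanic 'norloorbu' matches the regular reflex exactly, so the pair is cognate.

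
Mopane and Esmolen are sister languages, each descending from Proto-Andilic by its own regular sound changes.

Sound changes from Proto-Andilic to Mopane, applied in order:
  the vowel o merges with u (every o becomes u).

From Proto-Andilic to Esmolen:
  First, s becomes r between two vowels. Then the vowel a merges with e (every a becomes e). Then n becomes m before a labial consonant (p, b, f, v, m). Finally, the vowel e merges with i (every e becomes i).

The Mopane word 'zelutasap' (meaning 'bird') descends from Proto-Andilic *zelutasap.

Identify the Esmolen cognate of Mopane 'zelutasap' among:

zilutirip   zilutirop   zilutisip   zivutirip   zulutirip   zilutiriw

Esmolen: *zelutasap > zelutarap > zeluterep > zilutirip  (by rhotacism, vowel merger, vowel merger)
The other candidates each miss or misapply at least one Esmolen change.

zilutirip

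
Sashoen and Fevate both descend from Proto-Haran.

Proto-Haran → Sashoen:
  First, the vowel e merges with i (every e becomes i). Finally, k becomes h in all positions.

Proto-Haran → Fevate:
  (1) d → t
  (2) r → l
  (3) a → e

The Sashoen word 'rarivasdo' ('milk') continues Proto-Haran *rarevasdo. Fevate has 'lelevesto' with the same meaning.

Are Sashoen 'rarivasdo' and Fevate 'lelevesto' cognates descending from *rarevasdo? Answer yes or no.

yes

Derive the expected Fevate reflex of *rarevasdo:
Fevate: start from *rarevasdo.
  rule 1 (unconditioned shift): rarevasdo → rarevasto
  rule 2 (unconditioned shift): rarevasto → lalevasto
  rule 3 (vowel merger): lalevasto → lelevesto
  ⇒ Fevate lelevesto
Fevate 'lelevesto' matches the regular reflex exactly, so the pair is cognate.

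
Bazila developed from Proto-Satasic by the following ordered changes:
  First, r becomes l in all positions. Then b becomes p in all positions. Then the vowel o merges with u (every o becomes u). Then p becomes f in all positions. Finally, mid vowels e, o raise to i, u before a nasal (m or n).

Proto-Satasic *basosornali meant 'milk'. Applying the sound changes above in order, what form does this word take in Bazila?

Bazila: *basosornali
  basosornali → basosolnali   [unconditioned shift]
  basosolnali → pasosolnali   [unconditioned shift]
  pasosolnali → pasusulnali   [vowel merger]
  pasusulnali → fasusulnali   [unconditioned shift]
  fasusulnali (rule 5 does not apply)
  giving Bazila fasusulnali.

fasusulnali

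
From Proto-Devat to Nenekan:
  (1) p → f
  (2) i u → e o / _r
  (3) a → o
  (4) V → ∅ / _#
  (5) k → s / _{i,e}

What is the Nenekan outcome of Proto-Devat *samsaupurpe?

somsouforf

Nenekan: start from *samsaupurpe.
  rule 1 (unconditioned shift): samsaupurpe → samsaufurfe
  rule 2 (pre-rhotic lowering): samsaufurfe → samsauforfe
  rule 3 (vowel merger): samsauforfe → somsouforfe
  rule 4 (apocope): somsouforfe → somsouforf
  rule 5: no change — somsouforf
  ⇒ Nenekan somsouforf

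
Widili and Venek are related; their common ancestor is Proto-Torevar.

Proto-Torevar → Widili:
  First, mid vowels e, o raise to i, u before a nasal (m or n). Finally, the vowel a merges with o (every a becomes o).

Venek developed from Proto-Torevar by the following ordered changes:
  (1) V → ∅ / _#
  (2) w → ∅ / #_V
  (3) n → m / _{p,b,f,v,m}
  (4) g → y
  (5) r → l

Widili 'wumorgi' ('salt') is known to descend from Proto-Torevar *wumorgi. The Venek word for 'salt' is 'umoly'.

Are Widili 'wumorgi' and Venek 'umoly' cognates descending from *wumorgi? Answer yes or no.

yes

Derive the expected Venek reflex of *wumorgi:
Venek: *wumorgi > wumorg > umorg > umory > umoly  (by apocope, glide loss, unconditioned shift, unconditioned shift)
Venek 'umoly' matches the regular reflex exactly, so the pair is cognate.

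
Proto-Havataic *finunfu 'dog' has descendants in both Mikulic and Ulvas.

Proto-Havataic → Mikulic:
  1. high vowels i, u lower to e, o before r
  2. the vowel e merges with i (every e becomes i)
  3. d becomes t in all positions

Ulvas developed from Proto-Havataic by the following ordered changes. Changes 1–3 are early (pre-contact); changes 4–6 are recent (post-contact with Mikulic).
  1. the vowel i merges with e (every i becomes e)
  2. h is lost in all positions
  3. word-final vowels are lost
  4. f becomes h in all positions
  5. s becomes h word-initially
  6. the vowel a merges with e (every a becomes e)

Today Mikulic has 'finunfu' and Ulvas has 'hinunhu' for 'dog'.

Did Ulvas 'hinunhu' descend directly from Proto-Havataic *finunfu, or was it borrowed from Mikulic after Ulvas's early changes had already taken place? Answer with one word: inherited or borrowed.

borrowed

If inherited, *finunfu would pass through all of Ulvas's changes:
Ulvas: *finunfu > fenunfu > fenunf > henunh  (by vowel merger, apocope, unconditioned shift)
If borrowed from Mikulic 'finunfu' after the early changes, it would undergo only the recent ones:
  rule 4 (unconditioned shift): finunfu → hinunhu
  rule 5 (debuccalisation): no change (hinunhu)
  rule 6 (vowel merger): no change (hinunhu)
  ⇒ as a loan: hinunhu
Ulvas 'hinunhu' matches the loan outcome 'hinunhu', not the inherited 'henunh' — it skipped the early Ulvas changes, so it was borrowed from Mikulic.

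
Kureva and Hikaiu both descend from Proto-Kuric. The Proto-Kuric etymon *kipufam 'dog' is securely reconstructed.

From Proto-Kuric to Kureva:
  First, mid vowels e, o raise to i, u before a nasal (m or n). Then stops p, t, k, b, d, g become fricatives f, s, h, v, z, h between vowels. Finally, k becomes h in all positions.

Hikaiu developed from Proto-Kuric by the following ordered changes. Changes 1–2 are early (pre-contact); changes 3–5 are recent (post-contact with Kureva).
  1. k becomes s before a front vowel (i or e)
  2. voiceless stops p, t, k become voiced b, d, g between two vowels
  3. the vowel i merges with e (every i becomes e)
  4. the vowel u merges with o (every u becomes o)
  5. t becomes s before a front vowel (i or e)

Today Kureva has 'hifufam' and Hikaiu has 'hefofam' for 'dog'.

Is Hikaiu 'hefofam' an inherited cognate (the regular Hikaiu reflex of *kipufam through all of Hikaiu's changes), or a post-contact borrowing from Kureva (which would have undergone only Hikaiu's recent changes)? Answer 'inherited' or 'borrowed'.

borrowed

If inherited, *kipufam would pass through all of Hikaiu's changes:
Hikaiu: start from *kipufam.
  rule 1 (palatalisation): kipufam → sipufam
  rule 2 (intervocalic voicing): sipufam → sibufam
  rule 3 (vowel merger): sibufam → sebufam
  rule 4 (vowel merger): sebufam → sebofam
  rule 5: no change — sebofam
  ⇒ Hikaiu sebofam
If borrowed from Kureva 'hifufam' after the early changes, it would undergo only the recent ones:
  rule 3 (vowel merger): hifufam → hefufam
  rule 4 (vowel merger): hefufam → hefofam
  rule 5 (palatalisation): no change (hefofam)
  ⇒ as a loan: hefofam
Hikaiu 'hefofam' matches the loan outcome 'hefofam', not the inherited 'sebofam' — it skipped the early Hikaiu changes, so it was borrowed from Kureva.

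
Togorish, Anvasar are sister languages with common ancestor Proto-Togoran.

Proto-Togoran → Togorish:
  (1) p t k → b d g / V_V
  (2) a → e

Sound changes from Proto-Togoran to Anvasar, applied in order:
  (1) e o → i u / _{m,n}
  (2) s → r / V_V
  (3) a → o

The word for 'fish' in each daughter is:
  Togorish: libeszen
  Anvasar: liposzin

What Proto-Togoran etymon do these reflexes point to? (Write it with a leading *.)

Position 3: Togorish has b, Anvasar has p. Anvasar preserves p here (none of its changes turn any other segment into p), so the proto-segment is *p.
Position 7: Togorish has e, Anvasar has i. Taking the neighbouring segments as reconstructed: Togorish e could go back to *a or *e; Anvasar i could go back to *e or *i — the one source consistent with every daughter is *e.
Position 4: Togorish has e, Anvasar has o. Taking the neighbouring segments as reconstructed: Togorish e could go back to *a or *e; Anvasar o could go back to *a or *o — the one source consistent with every daughter is *a.
This points to *lipaszen. Verify forward in each daughter:
Togorish: *lipaszen
  lipaszen → libaszen   [intervocalic voicing]
  libaszen → libeszen   [vowel merger]
  giving Togorish libeszen.
Anvasar: start from *lipaszen.
  rule 1 (pre-nasal raising): lipaszen → lipaszin
  rule 2: no change — lipaszin
  rule 3 (vowel merger): lipaszin → liposzin
  ⇒ Anvasar liposzin
Only *lipaszen yields all of Togorish libeszen, Anvasar liposzin.

*lipaszen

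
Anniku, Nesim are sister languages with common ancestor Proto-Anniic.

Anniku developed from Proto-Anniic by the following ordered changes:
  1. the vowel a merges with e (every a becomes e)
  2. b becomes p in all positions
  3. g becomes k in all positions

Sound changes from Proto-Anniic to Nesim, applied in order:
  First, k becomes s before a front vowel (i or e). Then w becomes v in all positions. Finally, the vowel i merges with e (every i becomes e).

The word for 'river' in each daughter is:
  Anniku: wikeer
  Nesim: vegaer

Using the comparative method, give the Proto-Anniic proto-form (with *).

*wigaer

Position 4: Anniku has e, Nesim has a. Nesim preserves a here (none of its changes turn any other segment into a), so the proto-segment is *a.
Position 2: Anniku has i, Nesim has e. Anniku preserves i here (none of its changes turn any other segment into i), so the proto-segment is *i.
Verify the candidate proto-form against each daughter:
Anniku: *wigaer > wigeer > wikeer  (by vowel merger, unconditioned shift)
Nesim: *wigaer
  wigaer (rule 1 does not apply)
  wigaer → vigaer   [unconditioned shift]
  vigaer → vegaer   [vowel merger]
  giving Nesim vegaer.
*wigaer is the unique common source.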